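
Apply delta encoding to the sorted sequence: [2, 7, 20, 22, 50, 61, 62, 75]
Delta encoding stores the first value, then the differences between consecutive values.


First value: 2
Deltas:
  7 - 2 = 5
  20 - 7 = 13
  22 - 20 = 2
  50 - 22 = 28
  61 - 50 = 11
  62 - 61 = 1
  75 - 62 = 13


Delta encoded: [2, 5, 13, 2, 28, 11, 1, 13]


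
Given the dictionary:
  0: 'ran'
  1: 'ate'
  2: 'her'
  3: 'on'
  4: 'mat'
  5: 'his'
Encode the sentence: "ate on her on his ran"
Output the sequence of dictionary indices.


Look up each word in the dictionary:
  'ate' -> 1
  'on' -> 3
  'her' -> 2
  'on' -> 3
  'his' -> 5
  'ran' -> 0

Encoded: [1, 3, 2, 3, 5, 0]


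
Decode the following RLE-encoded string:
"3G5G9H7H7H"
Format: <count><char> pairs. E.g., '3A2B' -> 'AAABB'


Expanding each <count><char> pair:
  3G -> 'GGG'
  5G -> 'GGGGG'
  9H -> 'HHHHHHHHH'
  7H -> 'HHHHHHH'
  7H -> 'HHHHHHH'

Decoded = GGGGGGGGHHHHHHHHHHHHHHHHHHHHHHH


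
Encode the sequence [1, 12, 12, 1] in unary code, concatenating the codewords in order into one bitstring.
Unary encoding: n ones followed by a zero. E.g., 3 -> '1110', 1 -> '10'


Encode each number as n ones followed by a terminating 0:
  1 -> 10 (2 bits)
  12 -> 1111111111110 (13 bits)
  12 -> 1111111111110 (13 bits)
  1 -> 10 (2 bits)
Total length = 2 + 13 + 13 + 2 = 30 bits.

Unary([1, 12, 12, 1]) = 101111111111110111111111111010 (30 bits)


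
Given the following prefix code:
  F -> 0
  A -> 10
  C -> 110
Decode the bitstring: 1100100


Decoding step by step:
Bits 110 -> C
Bits 0 -> F
Bits 10 -> A
Bits 0 -> F


Decoded message: CFAF


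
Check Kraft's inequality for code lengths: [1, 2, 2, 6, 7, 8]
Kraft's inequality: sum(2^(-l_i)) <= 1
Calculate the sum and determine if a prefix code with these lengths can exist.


Sum = 2^(-1) + 2^(-2) + 2^(-2) + 2^(-6) + 2^(-7) + 2^(-8)
    = 0.5 + 0.25 + 0.25 + 0.015625 + 0.0078125 + 0.00390625
    = 263/256 = 1.02734375
Since 1.02734375 > 1, Kraft's inequality is NOT satisfied.
A prefix code with these lengths CANNOT exist.

Kraft sum = 1.02734375. Not satisfied.


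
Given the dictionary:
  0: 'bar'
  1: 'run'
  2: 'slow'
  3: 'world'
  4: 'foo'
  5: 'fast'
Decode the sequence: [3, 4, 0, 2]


Look up each index in the dictionary:
  3 -> 'world'
  4 -> 'foo'
  0 -> 'bar'
  2 -> 'slow'

Decoded: "world foo bar slow"


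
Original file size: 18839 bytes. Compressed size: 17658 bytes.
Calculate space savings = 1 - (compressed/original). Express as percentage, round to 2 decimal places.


ratio = compressed/original = 17658/18839 = 0.937311
savings = 1 - ratio = 1 - 0.937311 = 0.062689
as a percentage: 0.062689 * 100 = 6.27%

Space savings = 1 - 17658/18839 = 6.27%


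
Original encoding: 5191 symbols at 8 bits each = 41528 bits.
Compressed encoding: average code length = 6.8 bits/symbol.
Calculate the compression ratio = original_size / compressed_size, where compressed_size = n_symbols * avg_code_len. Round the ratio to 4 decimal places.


original_size = n_symbols * orig_bits = 5191 * 8 = 41528 bits
compressed_size = n_symbols * avg_code_len = 5191 * 6.8 = 35298.8 bits
ratio = original_size / compressed_size = 41528 / 35298.8 = 1.1765

Compression ratio = 1.1765


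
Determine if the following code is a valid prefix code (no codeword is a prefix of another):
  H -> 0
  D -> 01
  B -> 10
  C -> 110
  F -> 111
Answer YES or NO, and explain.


Checking each pair (does one codeword prefix another?):
  H='0' vs D='01': prefix -- VIOLATION

NO -- this is NOT a valid prefix code. H (0) is a prefix of D (01).


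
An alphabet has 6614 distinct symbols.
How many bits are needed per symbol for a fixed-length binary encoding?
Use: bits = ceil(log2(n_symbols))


log2(6614) = 12.6913
Bracket: 2^12 = 4096 < 6614 <= 2^13 = 8192
So ceil(log2(6614)) = 13

bits = ceil(log2(6614)) = ceil(12.6913) = 13 bits


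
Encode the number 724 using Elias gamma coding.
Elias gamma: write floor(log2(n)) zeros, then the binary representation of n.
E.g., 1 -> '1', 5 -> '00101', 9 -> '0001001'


num_bits = floor(log2(724)) + 1 = 10
leading_zeros = num_bits - 1 = 9
binary(724) = 1011010100

Elias gamma(724) = '000000000' + '1011010100' = 0000000001011010100 (19 bits)


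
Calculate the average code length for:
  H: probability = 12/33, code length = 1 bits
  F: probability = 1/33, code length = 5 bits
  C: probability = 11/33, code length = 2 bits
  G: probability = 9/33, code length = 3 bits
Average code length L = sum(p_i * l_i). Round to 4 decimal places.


Weighted contributions p_i * l_i:
  H: (12/33) * 1 = 12/33
  F: (1/33) * 5 = 5/33
  C: (11/33) * 2 = 22/33
  G: (9/33) * 3 = 27/33
Sum = (12 + 5 + 22 + 27)/33 = 66/33

L = 66/33 = 2.0000 bits/symbol


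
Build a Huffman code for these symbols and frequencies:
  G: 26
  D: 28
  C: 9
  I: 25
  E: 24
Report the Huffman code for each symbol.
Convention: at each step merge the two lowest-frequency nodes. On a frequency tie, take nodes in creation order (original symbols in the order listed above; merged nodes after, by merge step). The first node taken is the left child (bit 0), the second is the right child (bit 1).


Huffman tree construction:
Step 1: Merge C(9) + E(24) = 33
Step 2: Merge I(25) + G(26) = 51
Step 3: Merge D(28) + (C+E)(33) = 61
Step 4: Merge (I+G)(51) + (D+(C+E))(61) = 112
Read each symbol's code off the tree from the root (left child = 0, right child = 1).

Codes:
  G: 01 (length 2)
  D: 10 (length 2)
  C: 110 (length 3)
  I: 00 (length 2)
  E: 111 (length 3)
Average code length: 257/112 = 2.2946 bits/symbol


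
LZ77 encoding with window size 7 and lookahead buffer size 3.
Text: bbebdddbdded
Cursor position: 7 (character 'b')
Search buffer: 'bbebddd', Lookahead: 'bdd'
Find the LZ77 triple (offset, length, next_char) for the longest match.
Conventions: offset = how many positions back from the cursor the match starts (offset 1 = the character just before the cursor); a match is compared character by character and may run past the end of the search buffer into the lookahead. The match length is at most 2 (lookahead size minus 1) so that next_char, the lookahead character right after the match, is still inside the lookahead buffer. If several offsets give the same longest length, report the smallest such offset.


Try each offset into the search buffer:
  offset=1 (pos 6, char 'd'): match length 0
  offset=2 (pos 5, char 'd'): match length 0
  offset=3 (pos 4, char 'd'): match length 0
  offset=4 (pos 3, char 'b'): match length 2
  offset=5 (pos 2, char 'e'): match length 0
  offset=6 (pos 1, char 'b'): match length 1
  offset=7 (pos 0, char 'b'): match length 1
Longest match has length 2 at offset 4.
next_char = character at position 7 + 2 = 9 -> 'd'

Best match: offset=4, length=2 (matching 'bd' starting at position 3)
LZ77 triple: (4, 2, 'd')


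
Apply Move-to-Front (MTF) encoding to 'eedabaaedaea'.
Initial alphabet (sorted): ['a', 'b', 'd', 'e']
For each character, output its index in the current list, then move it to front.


MTF encoding:
'e': index 3 in ['a', 'b', 'd', 'e'] -> ['e', 'a', 'b', 'd']
'e': index 0 in ['e', 'a', 'b', 'd'] -> ['e', 'a', 'b', 'd']
'd': index 3 in ['e', 'a', 'b', 'd'] -> ['d', 'e', 'a', 'b']
'a': index 2 in ['d', 'e', 'a', 'b'] -> ['a', 'd', 'e', 'b']
'b': index 3 in ['a', 'd', 'e', 'b'] -> ['b', 'a', 'd', 'e']
'a': index 1 in ['b', 'a', 'd', 'e'] -> ['a', 'b', 'd', 'e']
'a': index 0 in ['a', 'b', 'd', 'e'] -> ['a', 'b', 'd', 'e']
'e': index 3 in ['a', 'b', 'd', 'e'] -> ['e', 'a', 'b', 'd']
'd': index 3 in ['e', 'a', 'b', 'd'] -> ['d', 'e', 'a', 'b']
'a': index 2 in ['d', 'e', 'a', 'b'] -> ['a', 'd', 'e', 'b']
'e': index 2 in ['a', 'd', 'e', 'b'] -> ['e', 'a', 'd', 'b']
'a': index 1 in ['e', 'a', 'd', 'b'] -> ['a', 'e', 'd', 'b']


Output: [3, 0, 3, 2, 3, 1, 0, 3, 3, 2, 2, 1]


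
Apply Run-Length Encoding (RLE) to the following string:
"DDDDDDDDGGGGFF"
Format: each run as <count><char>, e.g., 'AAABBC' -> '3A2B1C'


Scanning runs left to right:
  i=0: run of 'D' x 8 -> '8D'
  i=8: run of 'G' x 4 -> '4G'
  i=12: run of 'F' x 2 -> '2F'

RLE = 8D4G2F


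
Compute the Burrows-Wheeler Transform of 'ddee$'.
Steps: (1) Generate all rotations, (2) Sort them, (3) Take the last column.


Rotations (sorted):
  0: $ddee -> last char: e
  1: ddee$ -> last char: $
  2: dee$d -> last char: d
  3: e$dde -> last char: e
  4: ee$dd -> last char: d


BWT = e$ded


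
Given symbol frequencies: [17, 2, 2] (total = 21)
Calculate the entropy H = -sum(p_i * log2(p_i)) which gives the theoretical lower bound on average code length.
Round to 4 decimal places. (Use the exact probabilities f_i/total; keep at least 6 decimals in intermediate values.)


Per-symbol terms -p_i * log2(p_i) with p_i = f_i/21:
  p = 17/21 = 0.809524: log2(p) = -0.304855, -p*log2(p) = 0.246787
  p = 2/21 = 0.095238: log2(p) = -3.392317, -p*log2(p) = 0.323078
  p = 2/21 = 0.095238: log2(p) = -3.392317, -p*log2(p) = 0.323078
H = 0.246787 + 0.323078 + 0.323078 = 0.892943

H = 0.8929 bits/symbol


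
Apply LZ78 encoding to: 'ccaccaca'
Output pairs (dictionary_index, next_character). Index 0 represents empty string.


LZ78 encoding steps:
Dictionary: {0: ''}
Step 1: w='' (idx 0), next='c' -> output (0, 'c'), add 'c' as idx 1
Step 2: w='c' (idx 1), next='a' -> output (1, 'a'), add 'ca' as idx 2
Step 3: w='c' (idx 1), next='c' -> output (1, 'c'), add 'cc' as idx 3
Step 4: w='' (idx 0), next='a' -> output (0, 'a'), add 'a' as idx 4
Step 5: w='ca' (idx 2), end of input -> output (2, '')


Encoded: [(0, 'c'), (1, 'a'), (1, 'c'), (0, 'a'), (2, '')]


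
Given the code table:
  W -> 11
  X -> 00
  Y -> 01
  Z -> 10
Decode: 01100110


Decoding:
01 -> Y
10 -> Z
01 -> Y
10 -> Z


Result: YZYZ


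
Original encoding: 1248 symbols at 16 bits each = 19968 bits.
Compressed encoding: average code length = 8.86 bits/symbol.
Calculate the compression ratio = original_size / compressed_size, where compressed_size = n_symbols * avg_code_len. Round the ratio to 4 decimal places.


original_size = n_symbols * orig_bits = 1248 * 16 = 19968 bits
compressed_size = n_symbols * avg_code_len = 1248 * 8.86 = 11057.28 bits
ratio = original_size / compressed_size = 19968 / 11057.28 = 1.8059

Compression ratio = 1.8059


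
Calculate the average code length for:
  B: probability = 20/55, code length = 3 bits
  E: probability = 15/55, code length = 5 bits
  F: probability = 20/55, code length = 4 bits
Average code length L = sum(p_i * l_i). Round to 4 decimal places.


Weighted contributions p_i * l_i:
  B: (20/55) * 3 = 60/55
  E: (15/55) * 5 = 75/55
  F: (20/55) * 4 = 80/55
Sum = (60 + 75 + 80)/55 = 215/55

L = 215/55 = 3.9091 bits/symbol


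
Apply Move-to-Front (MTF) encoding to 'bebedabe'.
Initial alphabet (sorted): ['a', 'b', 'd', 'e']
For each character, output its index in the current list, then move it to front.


MTF encoding:
'b': index 1 in ['a', 'b', 'd', 'e'] -> ['b', 'a', 'd', 'e']
'e': index 3 in ['b', 'a', 'd', 'e'] -> ['e', 'b', 'a', 'd']
'b': index 1 in ['e', 'b', 'a', 'd'] -> ['b', 'e', 'a', 'd']
'e': index 1 in ['b', 'e', 'a', 'd'] -> ['e', 'b', 'a', 'd']
'd': index 3 in ['e', 'b', 'a', 'd'] -> ['d', 'e', 'b', 'a']
'a': index 3 in ['d', 'e', 'b', 'a'] -> ['a', 'd', 'e', 'b']
'b': index 3 in ['a', 'd', 'e', 'b'] -> ['b', 'a', 'd', 'e']
'e': index 3 in ['b', 'a', 'd', 'e'] -> ['e', 'b', 'a', 'd']


Output: [1, 3, 1, 1, 3, 3, 3, 3]


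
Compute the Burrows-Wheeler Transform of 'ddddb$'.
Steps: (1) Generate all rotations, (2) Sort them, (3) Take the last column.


Rotations (sorted):
  0: $ddddb -> last char: b
  1: b$dddd -> last char: d
  2: db$ddd -> last char: d
  3: ddb$dd -> last char: d
  4: dddb$d -> last char: d
  5: ddddb$ -> last char: $


BWT = bdddd$


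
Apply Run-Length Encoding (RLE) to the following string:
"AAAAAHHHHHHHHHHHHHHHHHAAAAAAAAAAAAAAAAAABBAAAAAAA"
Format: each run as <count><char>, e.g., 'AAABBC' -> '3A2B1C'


Scanning runs left to right:
  i=0: run of 'A' x 5 -> '5A'
  i=5: run of 'H' x 17 -> '17H'
  i=22: run of 'A' x 18 -> '18A'
  i=40: run of 'B' x 2 -> '2B'
  i=42: run of 'A' x 7 -> '7A'

RLE = 5A17H18A2B7A


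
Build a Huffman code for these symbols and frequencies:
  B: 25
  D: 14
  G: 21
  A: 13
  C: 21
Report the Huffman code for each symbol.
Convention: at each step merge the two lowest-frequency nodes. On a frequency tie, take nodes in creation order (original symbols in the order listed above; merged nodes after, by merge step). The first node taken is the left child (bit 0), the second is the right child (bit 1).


Huffman tree construction:
Step 1: Merge A(13) + D(14) = 27
Step 2: Merge G(21) + C(21) = 42
Step 3: Merge B(25) + (A+D)(27) = 52
Step 4: Merge (G+C)(42) + (B+(A+D))(52) = 94
Read each symbol's code off the tree from the root (left child = 0, right child = 1).

Codes:
  B: 10 (length 2)
  D: 111 (length 3)
  G: 00 (length 2)
  A: 110 (length 3)
  C: 01 (length 2)
Average code length: 215/94 = 2.2872 bits/symbol


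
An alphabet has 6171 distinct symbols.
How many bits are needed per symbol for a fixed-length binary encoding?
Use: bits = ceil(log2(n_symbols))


log2(6171) = 12.5913
Bracket: 2^12 = 4096 < 6171 <= 2^13 = 8192
So ceil(log2(6171)) = 13

bits = ceil(log2(6171)) = ceil(12.5913) = 13 bits


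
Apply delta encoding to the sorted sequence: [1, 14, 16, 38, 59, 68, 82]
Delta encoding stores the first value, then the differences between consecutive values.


First value: 1
Deltas:
  14 - 1 = 13
  16 - 14 = 2
  38 - 16 = 22
  59 - 38 = 21
  68 - 59 = 9
  82 - 68 = 14


Delta encoded: [1, 13, 2, 22, 21, 9, 14]


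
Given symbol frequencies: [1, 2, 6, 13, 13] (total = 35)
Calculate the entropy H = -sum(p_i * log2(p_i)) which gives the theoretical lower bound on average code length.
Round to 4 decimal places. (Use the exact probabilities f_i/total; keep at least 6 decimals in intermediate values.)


Per-symbol terms -p_i * log2(p_i) with p_i = f_i/35:
  p = 1/35 = 0.028571: log2(p) = -5.129283, -p*log2(p) = 0.146551
  p = 2/35 = 0.057143: log2(p) = -4.129283, -p*log2(p) = 0.235959
  p = 6/35 = 0.171429: log2(p) = -2.544321, -p*log2(p) = 0.436169
  p = 13/35 = 0.371429: log2(p) = -1.428843, -p*log2(p) = 0.530713
  p = 13/35 = 0.371429: log2(p) = -1.428843, -p*log2(p) = 0.530713
H = 0.146551 + 0.235959 + 0.436169 + 0.530713 + 0.530713 = 1.880105

H = 1.8801 bits/symbol


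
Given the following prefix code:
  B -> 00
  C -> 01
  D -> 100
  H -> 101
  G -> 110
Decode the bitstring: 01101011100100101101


Decoding step by step:
Bits 01 -> C
Bits 101 -> H
Bits 01 -> C
Bits 110 -> G
Bits 01 -> C
Bits 00 -> B
Bits 101 -> H
Bits 101 -> H


Decoded message: CHCGCBHH


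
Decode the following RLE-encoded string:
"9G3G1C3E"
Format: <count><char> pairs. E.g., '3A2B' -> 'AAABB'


Expanding each <count><char> pair:
  9G -> 'GGGGGGGGG'
  3G -> 'GGG'
  1C -> 'C'
  3E -> 'EEE'

Decoded = GGGGGGGGGGGGCEEE


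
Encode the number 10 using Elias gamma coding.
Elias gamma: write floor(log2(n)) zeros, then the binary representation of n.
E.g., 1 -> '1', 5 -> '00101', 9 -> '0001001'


num_bits = floor(log2(10)) + 1 = 4
leading_zeros = num_bits - 1 = 3
binary(10) = 1010

Elias gamma(10) = '000' + '1010' = 0001010 (7 bits)


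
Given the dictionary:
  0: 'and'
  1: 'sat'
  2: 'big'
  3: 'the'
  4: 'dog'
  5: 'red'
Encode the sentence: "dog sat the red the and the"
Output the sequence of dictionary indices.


Look up each word in the dictionary:
  'dog' -> 4
  'sat' -> 1
  'the' -> 3
  'red' -> 5
  'the' -> 3
  'and' -> 0
  'the' -> 3

Encoded: [4, 1, 3, 5, 3, 0, 3]


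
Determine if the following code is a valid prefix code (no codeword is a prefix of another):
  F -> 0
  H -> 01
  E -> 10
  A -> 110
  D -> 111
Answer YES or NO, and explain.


Checking each pair (does one codeword prefix another?):
  F='0' vs H='01': prefix -- VIOLATION

NO -- this is NOT a valid prefix code. F (0) is a prefix of H (01).


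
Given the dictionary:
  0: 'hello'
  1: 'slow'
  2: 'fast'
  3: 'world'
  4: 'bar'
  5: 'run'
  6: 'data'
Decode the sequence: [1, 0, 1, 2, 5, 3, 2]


Look up each index in the dictionary:
  1 -> 'slow'
  0 -> 'hello'
  1 -> 'slow'
  2 -> 'fast'
  5 -> 'run'
  3 -> 'world'
  2 -> 'fast'

Decoded: "slow hello slow fast run world fast"


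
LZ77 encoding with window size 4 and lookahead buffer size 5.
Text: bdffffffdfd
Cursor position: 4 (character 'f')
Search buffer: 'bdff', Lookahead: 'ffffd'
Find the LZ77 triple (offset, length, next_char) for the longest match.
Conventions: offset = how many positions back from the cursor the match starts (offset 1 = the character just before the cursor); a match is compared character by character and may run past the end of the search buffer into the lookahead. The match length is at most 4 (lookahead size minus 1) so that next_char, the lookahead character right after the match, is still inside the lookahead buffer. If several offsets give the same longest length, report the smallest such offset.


Try each offset into the search buffer:
  offset=1 (pos 3, char 'f'): match length 4
  offset=2 (pos 2, char 'f'): match length 4
  offset=3 (pos 1, char 'd'): match length 0
  offset=4 (pos 0, char 'b'): match length 0
Longest match has length 4, found at offsets 1, 2; take the smallest, offset 1.
next_char = character at position 4 + 4 = 8 -> 'd'

Best match: offset=1, length=4 (matching 'ffff' starting at position 3)
LZ77 triple: (1, 4, 'd')


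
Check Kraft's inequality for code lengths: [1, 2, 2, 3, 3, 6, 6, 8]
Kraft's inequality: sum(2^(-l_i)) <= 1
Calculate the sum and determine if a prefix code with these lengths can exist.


Sum = 2^(-1) + 2^(-2) + 2^(-2) + 2^(-3) + 2^(-3) + 2^(-6) + 2^(-6) + 2^(-8)
    = 0.5 + 0.25 + 0.25 + 0.125 + 0.125 + 0.015625 + 0.015625 + 0.00390625
    = 329/256 = 1.28515625
Since 1.28515625 > 1, Kraft's inequality is NOT satisfied.
A prefix code with these lengths CANNOT exist.

Kraft sum = 1.28515625. Not satisfied.


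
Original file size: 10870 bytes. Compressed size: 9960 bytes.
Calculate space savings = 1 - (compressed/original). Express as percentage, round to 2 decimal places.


ratio = compressed/original = 9960/10870 = 0.916283
savings = 1 - ratio = 1 - 0.916283 = 0.083717
as a percentage: 0.083717 * 100 = 8.37%

Space savings = 1 - 9960/10870 = 8.37%


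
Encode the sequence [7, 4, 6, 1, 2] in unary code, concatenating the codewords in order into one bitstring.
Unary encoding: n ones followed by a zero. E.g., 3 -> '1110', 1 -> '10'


Encode each number as n ones followed by a terminating 0:
  7 -> 11111110 (8 bits)
  4 -> 11110 (5 bits)
  6 -> 1111110 (7 bits)
  1 -> 10 (2 bits)
  2 -> 110 (3 bits)
Total length = 8 + 5 + 7 + 2 + 3 = 25 bits.

Unary([7, 4, 6, 1, 2]) = 1111111011110111111010110 (25 bits)


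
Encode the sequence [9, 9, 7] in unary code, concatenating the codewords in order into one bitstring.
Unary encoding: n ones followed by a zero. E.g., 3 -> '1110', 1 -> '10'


Encode each number as n ones followed by a terminating 0:
  9 -> 1111111110 (10 bits)
  9 -> 1111111110 (10 bits)
  7 -> 11111110 (8 bits)
Total length = 10 + 10 + 8 = 28 bits.

Unary([9, 9, 7]) = 1111111110111111111011111110 (28 bits)


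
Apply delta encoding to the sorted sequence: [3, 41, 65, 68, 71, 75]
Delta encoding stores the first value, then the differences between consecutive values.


First value: 3
Deltas:
  41 - 3 = 38
  65 - 41 = 24
  68 - 65 = 3
  71 - 68 = 3
  75 - 71 = 4


Delta encoded: [3, 38, 24, 3, 3, 4]


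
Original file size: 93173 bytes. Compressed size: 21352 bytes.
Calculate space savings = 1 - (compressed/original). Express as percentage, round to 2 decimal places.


ratio = compressed/original = 21352/93173 = 0.229165
savings = 1 - ratio = 1 - 0.229165 = 0.770835
as a percentage: 0.770835 * 100 = 77.08%

Space savings = 1 - 21352/93173 = 77.08%


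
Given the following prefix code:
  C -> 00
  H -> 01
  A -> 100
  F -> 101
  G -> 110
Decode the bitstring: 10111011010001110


Decoding step by step:
Bits 101 -> F
Bits 110 -> G
Bits 110 -> G
Bits 100 -> A
Bits 01 -> H
Bits 110 -> G


Decoded message: FGGAHG


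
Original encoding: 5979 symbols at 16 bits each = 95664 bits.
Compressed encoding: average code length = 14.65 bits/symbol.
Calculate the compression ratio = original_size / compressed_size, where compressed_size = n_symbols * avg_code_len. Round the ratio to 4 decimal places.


original_size = n_symbols * orig_bits = 5979 * 16 = 95664 bits
compressed_size = n_symbols * avg_code_len = 5979 * 14.65 = 87592.35 bits
ratio = original_size / compressed_size = 95664 / 87592.35 = 1.0922

Compression ratio = 1.0922


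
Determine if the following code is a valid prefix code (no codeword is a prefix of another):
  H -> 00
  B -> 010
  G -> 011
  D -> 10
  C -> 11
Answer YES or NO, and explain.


Checking each pair (does one codeword prefix another?):
  H='00' vs B='010': no prefix
  H='00' vs G='011': no prefix
  H='00' vs D='10': no prefix
  H='00' vs C='11': no prefix
  B='010' vs H='00': no prefix
  B='010' vs G='011': no prefix
  B='010' vs D='10': no prefix
  B='010' vs C='11': no prefix
  G='011' vs H='00': no prefix
  G='011' vs B='010': no prefix
  G='011' vs D='10': no prefix
  G='011' vs C='11': no prefix
  D='10' vs H='00': no prefix
  D='10' vs B='010': no prefix
  D='10' vs G='011': no prefix
  D='10' vs C='11': no prefix
  C='11' vs H='00': no prefix
  C='11' vs B='010': no prefix
  C='11' vs G='011': no prefix
  C='11' vs D='10': no prefix
No violation found over all pairs.

YES -- this is a valid prefix code. No codeword is a prefix of any other codeword.


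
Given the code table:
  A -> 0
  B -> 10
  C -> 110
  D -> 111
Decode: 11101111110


Decoding:
111 -> D
0 -> A
111 -> D
111 -> D
0 -> A


Result: DADDA


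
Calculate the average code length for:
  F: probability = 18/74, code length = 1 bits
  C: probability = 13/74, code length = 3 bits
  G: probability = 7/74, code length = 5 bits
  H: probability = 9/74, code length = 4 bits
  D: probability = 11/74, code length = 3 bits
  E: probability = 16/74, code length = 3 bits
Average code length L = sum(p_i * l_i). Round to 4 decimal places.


Weighted contributions p_i * l_i:
  F: (18/74) * 1 = 18/74
  C: (13/74) * 3 = 39/74
  G: (7/74) * 5 = 35/74
  H: (9/74) * 4 = 36/74
  D: (11/74) * 3 = 33/74
  E: (16/74) * 3 = 48/74
Sum = (18 + 39 + 35 + 36 + 33 + 48)/74 = 209/74

L = 209/74 = 2.8243 bits/symbol


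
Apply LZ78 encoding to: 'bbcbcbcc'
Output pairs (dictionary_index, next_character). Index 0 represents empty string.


LZ78 encoding steps:
Dictionary: {0: ''}
Step 1: w='' (idx 0), next='b' -> output (0, 'b'), add 'b' as idx 1
Step 2: w='b' (idx 1), next='c' -> output (1, 'c'), add 'bc' as idx 2
Step 3: w='bc' (idx 2), next='b' -> output (2, 'b'), add 'bcb' as idx 3
Step 4: w='' (idx 0), next='c' -> output (0, 'c'), add 'c' as idx 4
Step 5: w='c' (idx 4), end of input -> output (4, '')


Encoded: [(0, 'b'), (1, 'c'), (2, 'b'), (0, 'c'), (4, '')]


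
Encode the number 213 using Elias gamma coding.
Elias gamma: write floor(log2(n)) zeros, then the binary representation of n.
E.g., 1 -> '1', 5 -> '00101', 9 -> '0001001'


num_bits = floor(log2(213)) + 1 = 8
leading_zeros = num_bits - 1 = 7
binary(213) = 11010101

Elias gamma(213) = '0000000' + '11010101' = 000000011010101 (15 bits)


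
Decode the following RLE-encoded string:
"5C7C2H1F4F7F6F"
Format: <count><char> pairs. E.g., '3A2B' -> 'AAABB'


Expanding each <count><char> pair:
  5C -> 'CCCCC'
  7C -> 'CCCCCCC'
  2H -> 'HH'
  1F -> 'F'
  4F -> 'FFFF'
  7F -> 'FFFFFFF'
  6F -> 'FFFFFF'

Decoded = CCCCCCCCCCCCHHFFFFFFFFFFFFFFFFFF


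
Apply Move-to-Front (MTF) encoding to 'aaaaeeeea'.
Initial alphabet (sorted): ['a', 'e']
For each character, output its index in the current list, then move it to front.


MTF encoding:
'a': index 0 in ['a', 'e'] -> ['a', 'e']
'a': index 0 in ['a', 'e'] -> ['a', 'e']
'a': index 0 in ['a', 'e'] -> ['a', 'e']
'a': index 0 in ['a', 'e'] -> ['a', 'e']
'e': index 1 in ['a', 'e'] -> ['e', 'a']
'e': index 0 in ['e', 'a'] -> ['e', 'a']
'e': index 0 in ['e', 'a'] -> ['e', 'a']
'e': index 0 in ['e', 'a'] -> ['e', 'a']
'a': index 1 in ['e', 'a'] -> ['a', 'e']


Output: [0, 0, 0, 0, 1, 0, 0, 0, 1]


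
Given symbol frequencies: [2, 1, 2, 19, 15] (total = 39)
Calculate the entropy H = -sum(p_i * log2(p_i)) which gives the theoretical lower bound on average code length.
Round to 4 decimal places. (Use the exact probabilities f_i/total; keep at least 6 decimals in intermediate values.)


Per-symbol terms -p_i * log2(p_i) with p_i = f_i/39:
  p = 2/39 = 0.051282: log2(p) = -4.285402, -p*log2(p) = 0.219764
  p = 1/39 = 0.025641: log2(p) = -5.285402, -p*log2(p) = 0.135523
  p = 2/39 = 0.051282: log2(p) = -4.285402, -p*log2(p) = 0.219764
  p = 19/39 = 0.487179: log2(p) = -1.037475, -p*log2(p) = 0.505436
  p = 15/39 = 0.384615: log2(p) = -1.378512, -p*log2(p) = 0.530197
H = 0.219764 + 0.135523 + 0.219764 + 0.505436 + 0.530197 = 1.610684

H = 1.6107 bits/symbol


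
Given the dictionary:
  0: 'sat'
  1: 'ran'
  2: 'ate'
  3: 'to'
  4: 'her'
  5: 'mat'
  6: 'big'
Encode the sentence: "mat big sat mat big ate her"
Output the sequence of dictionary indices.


Look up each word in the dictionary:
  'mat' -> 5
  'big' -> 6
  'sat' -> 0
  'mat' -> 5
  'big' -> 6
  'ate' -> 2
  'her' -> 4

Encoded: [5, 6, 0, 5, 6, 2, 4]


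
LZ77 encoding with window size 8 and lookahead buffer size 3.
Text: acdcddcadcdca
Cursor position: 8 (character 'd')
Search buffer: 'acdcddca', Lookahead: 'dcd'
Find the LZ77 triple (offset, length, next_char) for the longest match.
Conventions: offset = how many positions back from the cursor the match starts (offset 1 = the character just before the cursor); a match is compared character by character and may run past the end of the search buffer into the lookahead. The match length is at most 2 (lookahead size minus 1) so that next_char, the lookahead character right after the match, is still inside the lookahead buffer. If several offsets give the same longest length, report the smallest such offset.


Try each offset into the search buffer:
  offset=1 (pos 7, char 'a'): match length 0
  offset=2 (pos 6, char 'c'): match length 0
  offset=3 (pos 5, char 'd'): match length 2
  offset=4 (pos 4, char 'd'): match length 1
  offset=5 (pos 3, char 'c'): match length 0
  offset=6 (pos 2, char 'd'): match length 2
  offset=7 (pos 1, char 'c'): match length 0
  offset=8 (pos 0, char 'a'): match length 0
Longest match has length 2, found at offsets 3, 6; take the smallest, offset 3.
next_char = character at position 8 + 2 = 10 -> 'd'

Best match: offset=3, length=2 (matching 'dc' starting at position 5)
LZ77 triple: (3, 2, 'd')


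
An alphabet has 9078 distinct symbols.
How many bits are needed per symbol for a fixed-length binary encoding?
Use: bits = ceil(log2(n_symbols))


log2(9078) = 13.1482
Bracket: 2^13 = 8192 < 9078 <= 2^14 = 16384
So ceil(log2(9078)) = 14

bits = ceil(log2(9078)) = ceil(13.1482) = 14 bits


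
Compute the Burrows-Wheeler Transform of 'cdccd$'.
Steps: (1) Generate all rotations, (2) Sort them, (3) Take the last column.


Rotations (sorted):
  0: $cdccd -> last char: d
  1: ccd$cd -> last char: d
  2: cd$cdc -> last char: c
  3: cdccd$ -> last char: $
  4: d$cdcc -> last char: c
  5: dccd$c -> last char: c


BWT = ddc$cc


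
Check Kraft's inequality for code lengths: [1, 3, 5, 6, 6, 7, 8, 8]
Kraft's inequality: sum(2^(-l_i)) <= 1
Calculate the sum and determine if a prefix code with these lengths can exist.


Sum = 2^(-1) + 2^(-3) + 2^(-5) + 2^(-6) + 2^(-6) + 2^(-7) + 2^(-8) + 2^(-8)
    = 0.5 + 0.125 + 0.03125 + 0.015625 + 0.015625 + 0.0078125 + 0.00390625 + 0.00390625
    = 180/256 = 0.703125
Since 0.703125 <= 1, Kraft's inequality IS satisfied.
A prefix code with these lengths CAN exist.

Kraft sum = 0.703125. Satisfied.


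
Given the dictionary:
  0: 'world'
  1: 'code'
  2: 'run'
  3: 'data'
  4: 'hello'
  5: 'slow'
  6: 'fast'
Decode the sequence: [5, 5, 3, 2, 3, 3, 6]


Look up each index in the dictionary:
  5 -> 'slow'
  5 -> 'slow'
  3 -> 'data'
  2 -> 'run'
  3 -> 'data'
  3 -> 'data'
  6 -> 'fast'

Decoded: "slow slow data run data data fast"


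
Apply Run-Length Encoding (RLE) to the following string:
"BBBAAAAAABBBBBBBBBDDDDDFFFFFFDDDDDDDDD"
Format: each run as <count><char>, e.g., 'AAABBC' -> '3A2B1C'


Scanning runs left to right:
  i=0: run of 'B' x 3 -> '3B'
  i=3: run of 'A' x 6 -> '6A'
  i=9: run of 'B' x 9 -> '9B'
  i=18: run of 'D' x 5 -> '5D'
  i=23: run of 'F' x 6 -> '6F'
  i=29: run of 'D' x 9 -> '9D'

RLE = 3B6A9B5D6F9D


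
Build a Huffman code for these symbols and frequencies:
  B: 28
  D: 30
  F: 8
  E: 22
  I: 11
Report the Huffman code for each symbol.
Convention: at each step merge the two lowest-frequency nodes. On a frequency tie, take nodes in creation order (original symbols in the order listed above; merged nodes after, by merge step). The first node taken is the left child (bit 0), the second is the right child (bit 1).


Huffman tree construction:
Step 1: Merge F(8) + I(11) = 19
Step 2: Merge (F+I)(19) + E(22) = 41
Step 3: Merge B(28) + D(30) = 58
Step 4: Merge ((F+I)+E)(41) + (B+D)(58) = 99
Read each symbol's code off the tree from the root (left child = 0, right child = 1).

Codes:
  B: 10 (length 2)
  D: 11 (length 2)
  F: 000 (length 3)
  E: 01 (length 2)
  I: 001 (length 3)
Average code length: 217/99 = 2.1919 bits/symbol


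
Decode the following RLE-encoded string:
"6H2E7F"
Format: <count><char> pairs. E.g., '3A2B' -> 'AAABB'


Expanding each <count><char> pair:
  6H -> 'HHHHHH'
  2E -> 'EE'
  7F -> 'FFFFFFF'

Decoded = HHHHHHEEFFFFFFF


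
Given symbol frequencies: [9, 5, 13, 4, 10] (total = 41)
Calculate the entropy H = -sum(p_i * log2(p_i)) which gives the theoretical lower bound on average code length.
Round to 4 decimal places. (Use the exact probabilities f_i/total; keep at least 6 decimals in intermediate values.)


Per-symbol terms -p_i * log2(p_i) with p_i = f_i/41:
  p = 9/41 = 0.219512: log2(p) = -2.187627, -p*log2(p) = 0.480211
  p = 5/41 = 0.121951: log2(p) = -3.035624, -p*log2(p) = 0.370198
  p = 13/41 = 0.317073: log2(p) = -1.657112, -p*log2(p) = 0.525426
  p = 4/41 = 0.097561: log2(p) = -3.357552, -p*log2(p) = 0.327566
  p = 10/41 = 0.243902: log2(p) = -2.035624, -p*log2(p) = 0.496494
H = 0.480211 + 0.370198 + 0.525426 + 0.327566 + 0.496494 = 2.199895

H = 2.1999 bits/symbol


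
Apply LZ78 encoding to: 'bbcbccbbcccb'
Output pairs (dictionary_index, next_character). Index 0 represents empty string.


LZ78 encoding steps:
Dictionary: {0: ''}
Step 1: w='' (idx 0), next='b' -> output (0, 'b'), add 'b' as idx 1
Step 2: w='b' (idx 1), next='c' -> output (1, 'c'), add 'bc' as idx 2
Step 3: w='bc' (idx 2), next='c' -> output (2, 'c'), add 'bcc' as idx 3
Step 4: w='b' (idx 1), next='b' -> output (1, 'b'), add 'bb' as idx 4
Step 5: w='' (idx 0), next='c' -> output (0, 'c'), add 'c' as idx 5
Step 6: w='c' (idx 5), next='c' -> output (5, 'c'), add 'cc' as idx 6
Step 7: w='b' (idx 1), end of input -> output (1, '')


Encoded: [(0, 'b'), (1, 'c'), (2, 'c'), (1, 'b'), (0, 'c'), (5, 'c'), (1, '')]


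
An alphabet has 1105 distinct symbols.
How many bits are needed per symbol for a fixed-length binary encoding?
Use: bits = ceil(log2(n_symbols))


log2(1105) = 10.1098
Bracket: 2^10 = 1024 < 1105 <= 2^11 = 2048
So ceil(log2(1105)) = 11

bits = ceil(log2(1105)) = ceil(10.1098) = 11 bits


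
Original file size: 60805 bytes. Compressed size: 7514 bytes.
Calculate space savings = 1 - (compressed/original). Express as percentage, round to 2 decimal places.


ratio = compressed/original = 7514/60805 = 0.123575
savings = 1 - ratio = 1 - 0.123575 = 0.876425
as a percentage: 0.876425 * 100 = 87.64%

Space savings = 1 - 7514/60805 = 87.64%


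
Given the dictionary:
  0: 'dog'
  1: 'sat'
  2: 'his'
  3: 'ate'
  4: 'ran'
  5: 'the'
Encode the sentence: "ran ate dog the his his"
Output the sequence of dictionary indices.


Look up each word in the dictionary:
  'ran' -> 4
  'ate' -> 3
  'dog' -> 0
  'the' -> 5
  'his' -> 2
  'his' -> 2

Encoded: [4, 3, 0, 5, 2, 2]


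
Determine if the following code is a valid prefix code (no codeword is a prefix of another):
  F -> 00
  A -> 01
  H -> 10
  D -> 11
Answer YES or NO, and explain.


Checking each pair (does one codeword prefix another?):
  F='00' vs A='01': no prefix
  F='00' vs H='10': no prefix
  F='00' vs D='11': no prefix
  A='01' vs F='00': no prefix
  A='01' vs H='10': no prefix
  A='01' vs D='11': no prefix
  H='10' vs F='00': no prefix
  H='10' vs A='01': no prefix
  H='10' vs D='11': no prefix
  D='11' vs F='00': no prefix
  D='11' vs A='01': no prefix
  D='11' vs H='10': no prefix
No violation found over all pairs.

YES -- this is a valid prefix code. No codeword is a prefix of any other codeword.


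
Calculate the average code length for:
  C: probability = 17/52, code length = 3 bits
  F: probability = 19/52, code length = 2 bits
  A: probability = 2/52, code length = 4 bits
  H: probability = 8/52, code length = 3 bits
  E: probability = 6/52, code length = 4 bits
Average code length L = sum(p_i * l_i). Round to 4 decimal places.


Weighted contributions p_i * l_i:
  C: (17/52) * 3 = 51/52
  F: (19/52) * 2 = 38/52
  A: (2/52) * 4 = 8/52
  H: (8/52) * 3 = 24/52
  E: (6/52) * 4 = 24/52
Sum = (51 + 38 + 8 + 24 + 24)/52 = 145/52

L = 145/52 = 2.7885 bits/symbol


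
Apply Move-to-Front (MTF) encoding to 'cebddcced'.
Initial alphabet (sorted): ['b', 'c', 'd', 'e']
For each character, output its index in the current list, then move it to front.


MTF encoding:
'c': index 1 in ['b', 'c', 'd', 'e'] -> ['c', 'b', 'd', 'e']
'e': index 3 in ['c', 'b', 'd', 'e'] -> ['e', 'c', 'b', 'd']
'b': index 2 in ['e', 'c', 'b', 'd'] -> ['b', 'e', 'c', 'd']
'd': index 3 in ['b', 'e', 'c', 'd'] -> ['d', 'b', 'e', 'c']
'd': index 0 in ['d', 'b', 'e', 'c'] -> ['d', 'b', 'e', 'c']
'c': index 3 in ['d', 'b', 'e', 'c'] -> ['c', 'd', 'b', 'e']
'c': index 0 in ['c', 'd', 'b', 'e'] -> ['c', 'd', 'b', 'e']
'e': index 3 in ['c', 'd', 'b', 'e'] -> ['e', 'c', 'd', 'b']
'd': index 2 in ['e', 'c', 'd', 'b'] -> ['d', 'e', 'c', 'b']


Output: [1, 3, 2, 3, 0, 3, 0, 3, 2]


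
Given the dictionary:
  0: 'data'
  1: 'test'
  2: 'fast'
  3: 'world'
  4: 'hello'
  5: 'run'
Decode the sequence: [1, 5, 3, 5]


Look up each index in the dictionary:
  1 -> 'test'
  5 -> 'run'
  3 -> 'world'
  5 -> 'run'

Decoded: "test run world run"


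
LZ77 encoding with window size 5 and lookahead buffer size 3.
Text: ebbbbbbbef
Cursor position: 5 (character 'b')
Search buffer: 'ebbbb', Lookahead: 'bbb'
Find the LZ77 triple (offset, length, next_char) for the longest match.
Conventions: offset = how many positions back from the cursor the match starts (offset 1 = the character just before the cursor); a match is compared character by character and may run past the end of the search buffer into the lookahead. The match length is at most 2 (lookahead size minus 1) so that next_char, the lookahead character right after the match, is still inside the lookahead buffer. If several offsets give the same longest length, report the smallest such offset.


Try each offset into the search buffer:
  offset=1 (pos 4, char 'b'): match length 2
  offset=2 (pos 3, char 'b'): match length 2
  offset=3 (pos 2, char 'b'): match length 2
  offset=4 (pos 1, char 'b'): match length 2
  offset=5 (pos 0, char 'e'): match length 0
Longest match has length 2, found at offsets 1, 2, 3, 4; take the smallest, offset 1.
next_char = character at position 5 + 2 = 7 -> 'b'

Best match: offset=1, length=2 (matching 'bb' starting at position 4)
LZ77 triple: (1, 2, 'b')


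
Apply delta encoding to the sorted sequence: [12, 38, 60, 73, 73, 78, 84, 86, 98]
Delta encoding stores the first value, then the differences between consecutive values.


First value: 12
Deltas:
  38 - 12 = 26
  60 - 38 = 22
  73 - 60 = 13
  73 - 73 = 0
  78 - 73 = 5
  84 - 78 = 6
  86 - 84 = 2
  98 - 86 = 12


Delta encoded: [12, 26, 22, 13, 0, 5, 6, 2, 12]


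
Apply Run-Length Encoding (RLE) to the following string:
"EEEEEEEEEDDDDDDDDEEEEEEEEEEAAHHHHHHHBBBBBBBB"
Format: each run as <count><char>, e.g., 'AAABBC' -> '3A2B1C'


Scanning runs left to right:
  i=0: run of 'E' x 9 -> '9E'
  i=9: run of 'D' x 8 -> '8D'
  i=17: run of 'E' x 10 -> '10E'
  i=27: run of 'A' x 2 -> '2A'
  i=29: run of 'H' x 7 -> '7H'
  i=36: run of 'B' x 8 -> '8B'

RLE = 9E8D10E2A7H8B


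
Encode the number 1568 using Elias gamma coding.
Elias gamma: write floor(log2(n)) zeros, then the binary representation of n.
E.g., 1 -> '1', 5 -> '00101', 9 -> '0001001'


num_bits = floor(log2(1568)) + 1 = 11
leading_zeros = num_bits - 1 = 10
binary(1568) = 11000100000

Elias gamma(1568) = '0000000000' + '11000100000' = 000000000011000100000 (21 bits)


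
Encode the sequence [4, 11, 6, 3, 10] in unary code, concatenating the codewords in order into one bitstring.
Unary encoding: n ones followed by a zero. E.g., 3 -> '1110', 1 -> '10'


Encode each number as n ones followed by a terminating 0:
  4 -> 11110 (5 bits)
  11 -> 111111111110 (12 bits)
  6 -> 1111110 (7 bits)
  3 -> 1110 (4 bits)
  10 -> 11111111110 (11 bits)
Total length = 5 + 12 + 7 + 4 + 11 = 39 bits.

Unary([4, 11, 6, 3, 10]) = 111101111111111101111110111011111111110 (39 bits)


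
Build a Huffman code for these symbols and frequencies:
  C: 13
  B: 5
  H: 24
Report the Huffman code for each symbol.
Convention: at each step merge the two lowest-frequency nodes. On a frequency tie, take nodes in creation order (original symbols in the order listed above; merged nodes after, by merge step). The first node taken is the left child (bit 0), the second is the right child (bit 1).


Huffman tree construction:
Step 1: Merge B(5) + C(13) = 18
Step 2: Merge (B+C)(18) + H(24) = 42
Read each symbol's code off the tree from the root (left child = 0, right child = 1).

Codes:
  C: 01 (length 2)
  B: 00 (length 2)
  H: 1 (length 1)
Average code length: 60/42 = 1.4286 bits/symbol


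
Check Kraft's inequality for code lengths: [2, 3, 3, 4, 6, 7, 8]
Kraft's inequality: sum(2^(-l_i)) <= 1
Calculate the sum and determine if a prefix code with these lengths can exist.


Sum = 2^(-2) + 2^(-3) + 2^(-3) + 2^(-4) + 2^(-6) + 2^(-7) + 2^(-8)
    = 0.25 + 0.125 + 0.125 + 0.0625 + 0.015625 + 0.0078125 + 0.00390625
    = 151/256 = 0.58984375
Since 0.58984375 <= 1, Kraft's inequality IS satisfied.
A prefix code with these lengths CAN exist.

Kraft sum = 0.58984375. Satisfied.


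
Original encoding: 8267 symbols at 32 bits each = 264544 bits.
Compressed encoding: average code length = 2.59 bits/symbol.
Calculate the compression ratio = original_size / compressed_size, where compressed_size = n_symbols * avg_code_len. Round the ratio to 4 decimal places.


original_size = n_symbols * orig_bits = 8267 * 32 = 264544 bits
compressed_size = n_symbols * avg_code_len = 8267 * 2.59 = 21411.53 bits
ratio = original_size / compressed_size = 264544 / 21411.53 = 12.3552

Compression ratio = 12.3552


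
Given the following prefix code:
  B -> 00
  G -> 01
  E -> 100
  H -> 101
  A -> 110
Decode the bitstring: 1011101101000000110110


Decoding step by step:
Bits 101 -> H
Bits 110 -> A
Bits 110 -> A
Bits 100 -> E
Bits 00 -> B
Bits 00 -> B
Bits 110 -> A
Bits 110 -> A


Decoded message: HAAEBBAA


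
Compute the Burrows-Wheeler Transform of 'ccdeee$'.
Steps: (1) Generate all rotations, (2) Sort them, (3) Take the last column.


Rotations (sorted):
  0: $ccdeee -> last char: e
  1: ccdeee$ -> last char: $
  2: cdeee$c -> last char: c
  3: deee$cc -> last char: c
  4: e$ccdee -> last char: e
  5: ee$ccde -> last char: e
  6: eee$ccd -> last char: d


BWT = e$cceed


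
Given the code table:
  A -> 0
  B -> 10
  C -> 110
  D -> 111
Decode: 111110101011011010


Decoding:
111 -> D
110 -> C
10 -> B
10 -> B
110 -> C
110 -> C
10 -> B


Result: DCBBCCB


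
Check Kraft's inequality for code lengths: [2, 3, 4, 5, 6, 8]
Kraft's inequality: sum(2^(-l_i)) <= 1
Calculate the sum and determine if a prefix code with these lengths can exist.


Sum = 2^(-2) + 2^(-3) + 2^(-4) + 2^(-5) + 2^(-6) + 2^(-8)
    = 0.25 + 0.125 + 0.0625 + 0.03125 + 0.015625 + 0.00390625
    = 125/256 = 0.48828125
Since 0.48828125 <= 1, Kraft's inequality IS satisfied.
A prefix code with these lengths CAN exist.

Kraft sum = 0.48828125. Satisfied.
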